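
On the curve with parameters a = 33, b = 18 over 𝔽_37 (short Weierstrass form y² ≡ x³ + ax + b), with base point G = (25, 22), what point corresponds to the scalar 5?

(26, 27)

Double-and-add on 5 = (101)₂. Start with G = (25, 22) for the leading 1-bit.
double: tangent at (25, 22): λ = (3·25² + 33)/(2·22) ≡ 21/7. 7⁻¹ ≡ 16 (mod 37), so λ ≡ 21·16 ≡ 3.
  x = λ² - 25 - 25 = 9 - 50 ≡ 33; y = λ·(25 - 33) - 22 ≡ 28. → (33, 28)
double: tangent at (33, 28): λ = (3·33² + 33)/(2·28) ≡ 7/19. 19⁻¹ ≡ 2 (mod 37), so λ ≡ 7·2 ≡ 14.
  x = λ² - 33 - 33 = 196 - 66 ≡ 19; y = λ·(33 - 19) - 28 ≡ 20. → (19, 20)
add G: (19, 20) + (25, 22). λ = (22 - 20)/(25 - 19) ≡ 2/6 mod 37. 6⁻¹ ≡ 31 (mod 37), so λ ≡ 25.
  x = λ² - 19 - 25 = 625 - 44 ≡ 26; y = λ·(19 - 26) - 20 ≡ 27. → (26, 27)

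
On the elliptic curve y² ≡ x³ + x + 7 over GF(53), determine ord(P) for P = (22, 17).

2P: tangent at (22, 17): λ = (3·22² + 1)/(2·17) ≡ 22/34. 34⁻¹ ≡ 39 (mod 53), so λ ≡ 22·39 ≡ 10.
  x = λ² - 22 - 22 = 100 - 44 ≡ 3; y = λ·(22 - 3) - 17 ≡ 14. → (3, 14)
3P: (3, 14) + (22, 17). λ = (17 - 14)/(22 - 3) ≡ 3/19 mod 53. 19⁻¹ ≡ 14 (mod 53), so λ ≡ 42.
  x = λ² - 3 - 22 = 1764 - 25 ≡ 43; y = λ·(3 - 43) - 14 ≡ 2. → (43, 2)
4P: (43, 2) + (22, 17). λ = (17 - 2)/(22 - 43) ≡ 15/32 mod 53. 32⁻¹ ≡ 5 (mod 53) since 32·5 = 160 ≡ 1, so λ ≡ 22.
  x = λ² - 43 - 22 = 484 - 65 ≡ 48; y = λ·(43 - 48) - 2 ≡ 47. → (48, 47)
5P: (48, 47) + (22, 17). λ = (17 - 47)/(22 - 48) ≡ 23/27 mod 53. 27⁻¹ ≡ 2 (mod 53), so λ ≡ 46.
  x = λ² - 48 - 22 = 2116 - 70 ≡ 32; y = λ·(48 - 32) - 47 ≡ 0. → (32, 0)
6P: (32, 0) + (22, 17). λ = (17 - 0)/(22 - 32) ≡ 17/43 mod 53. 43⁻¹ ≡ 37 (mod 53), so λ ≡ 46.
  x = λ² - 32 - 22 = 2116 - 54 ≡ 48; y = λ·(32 - 48) - 0 ≡ 6. → (48, 6)
7P: (48, 6) + (22, 17). λ = (17 - 6)/(22 - 48) ≡ 11/27 mod 53. 27⁻¹ ≡ 2 (mod 53), so λ ≡ 22.
  x = λ² - 48 - 22 = 484 - 70 ≡ 43; y = λ·(48 - 43) - 6 ≡ 51. → (43, 51)
8P: (43, 51) + (22, 17). λ = (17 - 51)/(22 - 43) ≡ 19/32 mod 53. 32⁻¹ ≡ 5 (mod 53) since 32·5 = 160 ≡ 1, so λ ≡ 42.
  x = λ² - 43 - 22 = 1764 - 65 ≡ 3; y = λ·(43 - 3) - 51 ≡ 39. → (3, 39)
9P: (3, 39) + (22, 17). λ = (17 - 39)/(22 - 3) ≡ 31/19 mod 53. 19⁻¹ ≡ 14 (mod 53), so λ ≡ 10.
  x = λ² - 3 - 22 = 100 - 25 ≡ 22; y = λ·(3 - 22) - 39 ≡ 36. → (22, 36)
10P: (22, 36) + (22, 17): same x and y₁ ≡ -y₂, so the sum is O.
10P = O, so the order is 10.

10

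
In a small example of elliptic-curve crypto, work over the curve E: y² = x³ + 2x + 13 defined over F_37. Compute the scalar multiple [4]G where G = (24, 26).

(4, 14)

Repeated addition: build up to 4G.
2G: tangent at (24, 26): λ = (3·24² + 2)/(2·26) ≡ 28/15. 15⁻¹ ≡ 5 (mod 37), so λ ≡ 28·5 ≡ 29.
  x = λ² - 24 - 24 = 841 - 48 ≡ 16; y = λ·(24 - 16) - 26 ≡ 21. → (16, 21)
3G: (16, 21) + (24, 26). λ = (26 - 21)/(24 - 16) ≡ 5/8 mod 37. 8⁻¹ ≡ 14 (mod 37), so λ ≡ 33.
  x = λ² - 16 - 24 = 1089 - 40 ≡ 13; y = λ·(16 - 13) - 21 ≡ 4. → (13, 4)
4G: (13, 4) + (24, 26). λ = (26 - 4)/(24 - 13) ≡ 22/11 mod 37. 11⁻¹ ≡ 27 (mod 37), so λ ≡ 2.
  x = λ² - 13 - 24 = 4 - 37 ≡ 4; y = λ·(13 - 4) - 4 ≡ 14. → (4, 14)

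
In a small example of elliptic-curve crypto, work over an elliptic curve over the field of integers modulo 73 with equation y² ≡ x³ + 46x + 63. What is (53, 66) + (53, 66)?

tangent at (53, 66): λ = (3·53² + 46)/(2·66) ≡ 5/59. 59⁻¹ ≡ 26 (mod 73), so λ ≡ 5·26 ≡ 57.
  x = λ² - 53 - 53 = 3249 - 106 ≡ 4; y = λ·(53 - 4) - 66 ≡ 26. → (4, 26)

(4, 26)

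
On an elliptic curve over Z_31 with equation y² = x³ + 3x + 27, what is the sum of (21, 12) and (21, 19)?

The two points share x = 21 and their y-coordinates satisfy 12 + 19 ≡ 0 (mod 31), so they are inverses. Their sum is 𝒪.

O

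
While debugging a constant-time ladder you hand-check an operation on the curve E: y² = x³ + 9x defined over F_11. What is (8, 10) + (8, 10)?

(0, 0)

tangent at (8, 10): λ = (3·8² + 9)/(2·10) ≡ 3/9. 9⁻¹ ≡ 5 (mod 11) since 9·5 = 45 ≡ 1, so λ ≡ 3·5 ≡ 4.
  x = λ² - 8 - 8 = 16 - 16 ≡ 0; y = λ·(8 - 0) - 10 ≡ 0. → (0, 0)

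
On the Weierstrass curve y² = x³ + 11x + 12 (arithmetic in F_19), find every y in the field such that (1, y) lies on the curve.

x³ + 11x + 12 = 24 ≡ 5 (mod 19).
Square roots of 5 mod 19: 9 and 10 (since 9² = 81 ≡ 5).

9, 10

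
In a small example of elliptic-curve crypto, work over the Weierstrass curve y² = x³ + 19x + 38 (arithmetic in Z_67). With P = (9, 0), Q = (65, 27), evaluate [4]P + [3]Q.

First 4P:
Double-and-add on 4 = (100)₂. Start with P = (9, 0) for the leading 1-bit.
double: (9, 0) + (9, 0): same x and y₁ ≡ -y₂, so the sum is ∞.
double: ∞ + ∞ = ∞ (identity).
4P = ∞.
Next 3Q:
Repeated addition: build up to 3Q.
2Q: tangent at (65, 27): λ = (3·65² + 19)/(2·27) ≡ 31/54. 54⁻¹ ≡ 36 (mod 67), so λ ≡ 31·36 ≡ 44.
  x = λ² - 65 - 65 = 1936 - 130 ≡ 64; y = λ·(65 - 64) - 27 ≡ 17. → (64, 17)
3Q: (64, 17) + (65, 27). λ = (27 - 17)/(65 - 64) ≡ 10/1 mod 67. 1⁻¹ ≡ 1 (mod 67), so λ ≡ 10.
  x = λ² - 64 - 65 = 100 - 129 ≡ 38; y = λ·(64 - 38) - 17 ≡ 42. → (38, 42)
3Q = (38, 42).
Finally 4P + 3Q:
∞ + (38, 42) = (38, 42) (identity).

(38, 42)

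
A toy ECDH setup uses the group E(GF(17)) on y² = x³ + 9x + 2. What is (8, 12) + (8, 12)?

tangent at (8, 12): λ = (3·8² + 9)/(2·12) ≡ 14/7. 7⁻¹ ≡ 5 (mod 17) since 7·5 = 35 ≡ 1, so λ ≡ 14·5 ≡ 2.
  x = λ² - 8 - 8 = 4 - 16 ≡ 5; y = λ·(8 - 5) - 12 ≡ 11. → (5, 11)

(5, 11)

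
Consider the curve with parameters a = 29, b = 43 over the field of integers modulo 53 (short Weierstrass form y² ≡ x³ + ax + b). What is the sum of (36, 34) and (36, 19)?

The two points share x = 36 and their y-coordinates satisfy 34 + 19 ≡ 0 (mod 53), so they are inverses. Their sum is O.

O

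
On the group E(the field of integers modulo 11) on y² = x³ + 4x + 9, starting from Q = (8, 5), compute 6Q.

(9, 9)

Repeated addition: build up to 6Q.
2Q: tangent at (8, 5): λ = (3·8² + 4)/(2·5) ≡ 9/10. 10⁻¹ ≡ 10 (mod 11), so λ ≡ 9·10 ≡ 2.
  x = λ² - 8 - 8 = 4 - 16 ≡ 10; y = λ·(8 - 10) - 5 ≡ 2. → (10, 2)
3Q: (10, 2) + (8, 5). λ = (5 - 2)/(8 - 10) ≡ 3/9 mod 11. 9⁻¹ ≡ 5 (mod 11), so λ ≡ 4.
  x = λ² - 10 - 8 = 16 - 18 ≡ 9; y = λ·(10 - 9) - 2 ≡ 2. → (9, 2)
4Q: (9, 2) + (8, 5). λ = (5 - 2)/(8 - 9) ≡ 3/10 mod 11. 10⁻¹ ≡ 10 (mod 11) since 10·10 = 100 ≡ 1, so λ ≡ 8.
  x = λ² - 9 - 8 = 64 - 17 ≡ 3; y = λ·(9 - 3) - 2 ≡ 2. → (3, 2)
5Q: (3, 2) + (8, 5). λ = (5 - 2)/(8 - 3) ≡ 3/5 mod 11. 5⁻¹ ≡ 9 (mod 11), so λ ≡ 5.
  x = λ² - 3 - 8 = 25 - 11 ≡ 3; y = λ·(3 - 3) - 2 ≡ 9. → (3, 9)
6Q: (3, 9) + (8, 5). λ = (5 - 9)/(8 - 3) ≡ 7/5 mod 11. 5⁻¹ ≡ 9 (mod 11), so λ ≡ 8.
  x = λ² - 3 - 8 = 64 - 11 ≡ 9; y = λ·(3 - 9) - 9 ≡ 9. → (9, 9)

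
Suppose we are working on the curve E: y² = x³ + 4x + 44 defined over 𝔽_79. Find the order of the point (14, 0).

2

2P: (14, 0) + (14, 0): same x and y₁ ≡ -y₂, so the sum is O.
2P = O, so the order is 2.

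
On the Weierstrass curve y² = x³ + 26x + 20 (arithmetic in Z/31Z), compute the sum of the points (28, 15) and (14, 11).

(28, 15) + (14, 11). λ = (11 - 15)/(14 - 28) ≡ 27/17 mod 31. 17⁻¹ ≡ 11 (mod 31), so λ ≡ 18.
  x = λ² - 28 - 14 = 324 - 42 ≡ 3; y = λ·(28 - 3) - 15 ≡ 1. → (3, 1)

(3, 1)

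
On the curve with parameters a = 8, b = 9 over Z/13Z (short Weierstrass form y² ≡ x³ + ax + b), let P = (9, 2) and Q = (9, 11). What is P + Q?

O

The two points share x = 9 and their y-coordinates satisfy 2 + 11 ≡ 0 (mod 13), so they are inverses. Their sum is O.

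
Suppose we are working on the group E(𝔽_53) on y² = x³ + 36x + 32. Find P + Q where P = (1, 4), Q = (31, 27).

(22, 17)

(1, 4) + (31, 27). λ = (27 - 4)/(31 - 1) ≡ 23/30 mod 53. 30⁻¹ ≡ 23 (mod 53) since 30·23 = 690 ≡ 1, so λ ≡ 52.
  x = λ² - 1 - 31 = 2704 - 32 ≡ 22; y = λ·(1 - 22) - 4 ≡ 17. → (22, 17)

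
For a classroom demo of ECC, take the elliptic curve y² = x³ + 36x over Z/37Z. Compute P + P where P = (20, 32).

(27, 34)

tangent at (20, 32): λ = (3·20² + 36)/(2·32) ≡ 15/27. 27⁻¹ ≡ 11 (mod 37), so λ ≡ 15·11 ≡ 17.
  x = λ² - 20 - 20 = 289 - 40 ≡ 27; y = λ·(20 - 27) - 32 ≡ 34. → (27, 34)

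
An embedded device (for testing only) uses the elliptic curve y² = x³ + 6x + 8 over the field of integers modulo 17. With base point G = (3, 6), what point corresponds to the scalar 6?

Double-and-add on 6 = (110)₂. Start with G = (3, 6) for the leading 1-bit.
double: tangent at (3, 6): λ = (3·3² + 6)/(2·6) ≡ 16/12. 12⁻¹ ≡ 10 (mod 17), so λ ≡ 16·10 ≡ 7.
  x = λ² - 3 - 3 = 49 - 6 ≡ 9; y = λ·(3 - 9) - 6 ≡ 3. → (9, 3)
add G: (9, 3) + (3, 6). λ = (6 - 3)/(3 - 9) ≡ 3/11 mod 17. 11⁻¹ ≡ 14 (mod 17), so λ ≡ 8.
  x = λ² - 9 - 3 = 64 - 12 ≡ 1; y = λ·(9 - 1) - 3 ≡ 10. → (1, 10)
double: tangent at (1, 10): λ = (3·1² + 6)/(2·10) ≡ 9/3. 3⁻¹ ≡ 6 (mod 17) since 3·6 = 18 ≡ 1, so λ ≡ 9·6 ≡ 3.
  x = λ² - 1 - 1 = 9 - 2 ≡ 7; y = λ·(1 - 7) - 10 ≡ 6. → (7, 6)

(7, 6)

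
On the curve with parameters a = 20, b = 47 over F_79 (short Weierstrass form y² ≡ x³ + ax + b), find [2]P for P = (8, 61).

tangent at (8, 61): λ = (3·8² + 20)/(2·61) ≡ 54/43. 43⁻¹ ≡ 68 (mod 79), so λ ≡ 54·68 ≡ 38.
  x = λ² - 8 - 8 = 1444 - 16 ≡ 6; y = λ·(8 - 6) - 61 ≡ 15. → (6, 15)

(6, 15)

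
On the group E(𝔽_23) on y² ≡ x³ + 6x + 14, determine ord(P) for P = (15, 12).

7

2P: tangent at (15, 12): λ = (3·15² + 6)/(2·12) ≡ 14/1. 1⁻¹ ≡ 1 (mod 23) since 1·1 = 1 ≡ 1, so λ ≡ 14·1 ≡ 14.
  x = λ² - 15 - 15 = 196 - 30 ≡ 5; y = λ·(15 - 5) - 12 ≡ 13. → (5, 13)
3P: (5, 13) + (15, 12). λ = (12 - 13)/(15 - 5) ≡ 22/10 mod 23. 10⁻¹ ≡ 7 (mod 23), so λ ≡ 16.
  x = λ² - 5 - 15 = 256 - 20 ≡ 6; y = λ·(5 - 6) - 13 ≡ 17. → (6, 17)
4P: (6, 17) + (15, 12). λ = (12 - 17)/(15 - 6) ≡ 18/9 mod 23. 9⁻¹ ≡ 18 (mod 23), so λ ≡ 2.
  x = λ² - 6 - 15 = 4 - 21 ≡ 6; y = λ·(6 - 6) - 17 ≡ 6. → (6, 6)
5P: (6, 6) + (15, 12). λ = (12 - 6)/(15 - 6) ≡ 6/9 mod 23. 9⁻¹ ≡ 18 (mod 23), so λ ≡ 16.
  x = λ² - 6 - 15 = 256 - 21 ≡ 5; y = λ·(6 - 5) - 6 ≡ 10. → (5, 10)
6P: (5, 10) + (15, 12). λ = (12 - 10)/(15 - 5) ≡ 2/10 mod 23. 10⁻¹ ≡ 7 (mod 23), so λ ≡ 14.
  x = λ² - 5 - 15 = 196 - 20 ≡ 15; y = λ·(5 - 15) - 10 ≡ 11. → (15, 11)
7P: (15, 11) + (15, 12): same x and y₁ ≡ -y₂, so the sum is ∞.
7P = ∞, so the order is 7.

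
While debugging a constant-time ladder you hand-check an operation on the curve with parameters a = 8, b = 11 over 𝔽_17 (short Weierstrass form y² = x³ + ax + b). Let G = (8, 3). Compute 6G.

Double-and-add on 6 = (110)₂. Start with G = (8, 3) for the leading 1-bit.
double: tangent at (8, 3): λ = (3·8² + 8)/(2·3) ≡ 13/6. 6⁻¹ ≡ 3 (mod 17), so λ ≡ 13·3 ≡ 5.
  x = λ² - 8 - 8 = 25 - 16 ≡ 9; y = λ·(8 - 9) - 3 ≡ 9. → (9, 9)
add G: (9, 9) + (8, 3). λ = (3 - 9)/(8 - 9) ≡ 11/16 mod 17. 16⁻¹ ≡ 16 (mod 17), so λ ≡ 6.
  x = λ² - 9 - 8 = 36 - 17 ≡ 2; y = λ·(9 - 2) - 9 ≡ 16. → (2, 16)
double: tangent at (2, 16): λ = (3·2² + 8)/(2·16) ≡ 3/15. 15⁻¹ ≡ 8 (mod 17), so λ ≡ 3·8 ≡ 7.
  x = λ² - 2 - 2 = 49 - 4 ≡ 11; y = λ·(2 - 11) - 16 ≡ 6. → (11, 6)

(11, 6)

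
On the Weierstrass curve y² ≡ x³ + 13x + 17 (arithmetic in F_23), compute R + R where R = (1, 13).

(6, 14)

tangent at (1, 13): λ = (3·1² + 13)/(2·13) ≡ 16/3. 3⁻¹ ≡ 8 (mod 23), so λ ≡ 16·8 ≡ 13.
  x = λ² - 1 - 1 = 169 - 2 ≡ 6; y = λ·(1 - 6) - 13 ≡ 14. → (6, 14)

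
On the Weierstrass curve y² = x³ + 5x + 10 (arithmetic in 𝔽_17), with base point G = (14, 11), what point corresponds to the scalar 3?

Repeated addition: build up to 3G.
2G: tangent at (14, 11): λ = (3·14² + 5)/(2·11) ≡ 15/5. 5⁻¹ ≡ 7 (mod 17), so λ ≡ 15·7 ≡ 3.
  x = λ² - 14 - 14 = 9 - 28 ≡ 15; y = λ·(14 - 15) - 11 ≡ 3. → (15, 3)
3G: (15, 3) + (14, 11). λ = (11 - 3)/(14 - 15) ≡ 8/16 mod 17. 16⁻¹ ≡ 16 (mod 17), so λ ≡ 9.
  x = λ² - 15 - 14 = 81 - 29 ≡ 1; y = λ·(15 - 1) - 3 ≡ 4. → (1, 4)

(1, 4)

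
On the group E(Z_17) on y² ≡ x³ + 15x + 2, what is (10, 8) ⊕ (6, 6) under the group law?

(14, 7)

(10, 8) + (6, 6). λ = (6 - 8)/(6 - 10) ≡ 15/13 mod 17. 13⁻¹ ≡ 4 (mod 17) since 13·4 = 52 ≡ 1, so λ ≡ 9.
  x = λ² - 10 - 6 = 81 - 16 ≡ 14; y = λ·(10 - 14) - 8 ≡ 7. → (14, 7)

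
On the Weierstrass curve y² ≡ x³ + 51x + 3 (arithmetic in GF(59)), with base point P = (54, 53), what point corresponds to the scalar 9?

Double-and-add on 9 = (1001)₂. Start with P = (54, 53) for the leading 1-bit.
double: tangent at (54, 53): λ = (3·54² + 51)/(2·53) ≡ 8/47. 47⁻¹ ≡ 54 (mod 59), so λ ≡ 8·54 ≡ 19.
  x = λ² - 54 - 54 = 361 - 108 ≡ 17; y = λ·(54 - 17) - 53 ≡ 1. → (17, 1)
double: tangent at (17, 1): λ = (3·17² + 51)/(2·1) ≡ 33/2. 2⁻¹ ≡ 30 (mod 59), so λ ≡ 33·30 ≡ 46.
  x = λ² - 17 - 17 = 2116 - 34 ≡ 17; y = λ·(17 - 17) - 1 ≡ 58. → (17, 58)
double: tangent at (17, 58): λ = (3·17² + 51)/(2·58) ≡ 33/57. 57⁻¹ ≡ 29 (mod 59) since 57·29 = 1653 ≡ 1, so λ ≡ 33·29 ≡ 13.
  x = λ² - 17 - 17 = 169 - 34 ≡ 17; y = λ·(17 - 17) - 58 ≡ 1. → (17, 1)
add P: (17, 1) + (54, 53). λ = (53 - 1)/(54 - 17) ≡ 52/37 mod 59. 37⁻¹ ≡ 8 (mod 59) since 37·8 = 296 ≡ 1, so λ ≡ 3.
  x = λ² - 17 - 54 = 9 - 71 ≡ 56; y = λ·(17 - 56) - 1 ≡ 0. → (56, 0)

(56, 0)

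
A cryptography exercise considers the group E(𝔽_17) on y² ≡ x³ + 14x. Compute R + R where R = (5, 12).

tangent at (5, 12): λ = (3·5² + 14)/(2·12) ≡ 4/7. 7⁻¹ ≡ 5 (mod 17) since 7·5 = 35 ≡ 1, so λ ≡ 4·5 ≡ 3.
  x = λ² - 5 - 5 = 9 - 10 ≡ 16; y = λ·(5 - 16) - 12 ≡ 6. → (16, 6)

(16, 6)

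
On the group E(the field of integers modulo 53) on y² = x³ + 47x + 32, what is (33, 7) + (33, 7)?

(44, 24)

tangent at (33, 7): λ = (3·33² + 47)/(2·7) ≡ 28/14. 14⁻¹ ≡ 19 (mod 53), so λ ≡ 28·19 ≡ 2.
  x = λ² - 33 - 33 = 4 - 66 ≡ 44; y = λ·(33 - 44) - 7 ≡ 24. → (44, 24)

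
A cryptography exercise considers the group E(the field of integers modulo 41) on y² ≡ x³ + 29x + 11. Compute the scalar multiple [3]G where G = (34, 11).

(32, 13)

Repeated addition: build up to 3G.
2G: tangent at (34, 11): λ = (3·34² + 29)/(2·11) ≡ 12/22. 22⁻¹ ≡ 28 (mod 41) since 22·28 = 616 ≡ 1, so λ ≡ 12·28 ≡ 8.
  x = λ² - 34 - 34 = 64 - 68 ≡ 37; y = λ·(34 - 37) - 11 ≡ 6. → (37, 6)
3G: (37, 6) + (34, 11). λ = (11 - 6)/(34 - 37) ≡ 5/38 mod 41. 38⁻¹ ≡ 27 (mod 41), so λ ≡ 12.
  x = λ² - 37 - 34 = 144 - 71 ≡ 32; y = λ·(37 - 32) - 6 ≡ 13. → (32, 13)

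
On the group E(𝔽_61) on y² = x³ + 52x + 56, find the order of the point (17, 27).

2P: tangent at (17, 27): λ = (3·17² + 52)/(2·27) ≡ 4/54. 54⁻¹ ≡ 26 (mod 61), so λ ≡ 4·26 ≡ 43.
  x = λ² - 17 - 17 = 1849 - 34 ≡ 46; y = λ·(17 - 46) - 27 ≡ 7. → (46, 7)
3P: (46, 7) + (17, 27). λ = (27 - 7)/(17 - 46) ≡ 20/32 mod 61. 32⁻¹ ≡ 21 (mod 61) since 32·21 = 672 ≡ 1, so λ ≡ 54.
  x = λ² - 46 - 17 = 2916 - 63 ≡ 47; y = λ·(46 - 47) - 7 ≡ 0. → (47, 0)
4P: (47, 0) + (17, 27). λ = (27 - 0)/(17 - 47) ≡ 27/31 mod 61. 31⁻¹ ≡ 2 (mod 61), so λ ≡ 54.
  x = λ² - 47 - 17 = 2916 - 64 ≡ 46; y = λ·(47 - 46) - 0 ≡ 54. → (46, 54)
5P: (46, 54) + (17, 27). λ = (27 - 54)/(17 - 46) ≡ 34/32 mod 61. 32⁻¹ ≡ 21 (mod 61), so λ ≡ 43.
  x = λ² - 46 - 17 = 1849 - 63 ≡ 17; y = λ·(46 - 17) - 54 ≡ 34. → (17, 34)
6P: (17, 34) + (17, 27): same x and y₁ ≡ -y₂, so the sum is the point at infinity.
6P = the point at infinity, so the order is 6.

6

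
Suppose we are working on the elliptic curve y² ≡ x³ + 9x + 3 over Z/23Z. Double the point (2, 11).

tangent at (2, 11): λ = (3·2² + 9)/(2·11) ≡ 21/22. 22⁻¹ ≡ 22 (mod 23), so λ ≡ 21·22 ≡ 2.
  x = λ² - 2 - 2 = 4 - 4 ≡ 0; y = λ·(2 - 0) - 11 ≡ 16. → (0, 16)

(0, 16)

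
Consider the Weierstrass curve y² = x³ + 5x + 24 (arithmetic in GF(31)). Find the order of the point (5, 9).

2P: tangent at (5, 9): λ = (3·5² + 5)/(2·9) ≡ 18/18. 18⁻¹ ≡ 19 (mod 31) since 18·19 = 342 ≡ 1, so λ ≡ 18·19 ≡ 1.
  x = λ² - 5 - 5 = 1 - 10 ≡ 22; y = λ·(5 - 22) - 9 ≡ 5. → (22, 5)
3P: (22, 5) + (5, 9). λ = (9 - 5)/(5 - 22) ≡ 4/14 mod 31. 14⁻¹ ≡ 20 (mod 31), so λ ≡ 18.
  x = λ² - 22 - 5 = 324 - 27 ≡ 18; y = λ·(22 - 18) - 5 ≡ 5. → (18, 5)
4P: (18, 5) + (5, 9). λ = (9 - 5)/(5 - 18) ≡ 4/18 mod 31. 18⁻¹ ≡ 19 (mod 31) since 18·19 = 342 ≡ 1, so λ ≡ 14.
  x = λ² - 18 - 5 = 196 - 23 ≡ 18; y = λ·(18 - 18) - 5 ≡ 26. → (18, 26)
5P: (18, 26) + (5, 9). λ = (9 - 26)/(5 - 18) ≡ 14/18 mod 31. 18⁻¹ ≡ 19 (mod 31) since 18·19 = 342 ≡ 1, so λ ≡ 18.
  x = λ² - 18 - 5 = 324 - 23 ≡ 22; y = λ·(18 - 22) - 26 ≡ 26. → (22, 26)
6P: (22, 26) + (5, 9). λ = (9 - 26)/(5 - 22) ≡ 14/14 mod 31. 14⁻¹ ≡ 20 (mod 31), so λ ≡ 1.
  x = λ² - 22 - 5 = 1 - 27 ≡ 5; y = λ·(22 - 5) - 26 ≡ 22. → (5, 22)
7P: (5, 22) + (5, 9): same x and y₁ ≡ -y₂, so the sum is O.
7P = O, so the order is 7.

7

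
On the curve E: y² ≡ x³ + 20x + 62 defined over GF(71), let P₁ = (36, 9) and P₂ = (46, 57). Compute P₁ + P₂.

(66, 60)

(36, 9) + (46, 57). λ = (57 - 9)/(46 - 36) ≡ 48/10 mod 71. 10⁻¹ ≡ 64 (mod 71) since 10·64 = 640 ≡ 1, so λ ≡ 19.
  x = λ² - 36 - 46 = 361 - 82 ≡ 66; y = λ·(36 - 66) - 9 ≡ 60. → (66, 60)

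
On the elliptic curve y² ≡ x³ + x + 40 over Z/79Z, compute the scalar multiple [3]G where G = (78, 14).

(48, 1)

Repeated addition: build up to 3G.
2G: tangent at (78, 14): λ = (3·78² + 1)/(2·14) ≡ 4/28. 28⁻¹ ≡ 48 (mod 79), so λ ≡ 4·48 ≡ 34.
  x = λ² - 78 - 78 = 1156 - 156 ≡ 52; y = λ·(78 - 52) - 14 ≡ 1. → (52, 1)
3G: (52, 1) + (78, 14). λ = (14 - 1)/(78 - 52) ≡ 13/26 mod 79. 26⁻¹ ≡ 76 (mod 79), so λ ≡ 40.
  x = λ² - 52 - 78 = 1600 - 130 ≡ 48; y = λ·(52 - 48) - 1 ≡ 1. → (48, 1)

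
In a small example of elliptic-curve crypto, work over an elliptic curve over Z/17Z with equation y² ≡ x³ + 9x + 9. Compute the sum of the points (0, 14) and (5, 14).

(0, 14) + (5, 14). λ = (14 - 14)/(5 - 0) ≡ 0/5 mod 17. 5⁻¹ ≡ 7 (mod 17) since 5·7 = 35 ≡ 1, so λ ≡ 0.
  x = λ² - 0 - 5 = 0 - 5 ≡ 12; y = λ·(0 - 12) - 14 ≡ 3. → (12, 3)

(12, 3)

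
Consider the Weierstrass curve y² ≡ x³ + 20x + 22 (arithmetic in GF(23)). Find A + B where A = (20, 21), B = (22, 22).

(10, 7)

(20, 21) + (22, 22). λ = (22 - 21)/(22 - 20) ≡ 1/2 mod 23. 2⁻¹ ≡ 12 (mod 23) since 2·12 = 24 ≡ 1, so λ ≡ 12.
  x = λ² - 20 - 22 = 144 - 42 ≡ 10; y = λ·(20 - 10) - 21 ≡ 7. → (10, 7)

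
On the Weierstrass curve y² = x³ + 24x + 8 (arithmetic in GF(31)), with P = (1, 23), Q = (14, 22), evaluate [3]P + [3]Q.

(29, 13)

First 3P:
Repeated addition: build up to 3P.
2P: tangent at (1, 23): λ = (3·1² + 24)/(2·23) ≡ 27/15. 15⁻¹ ≡ 29 (mod 31), so λ ≡ 27·29 ≡ 8.
  x = λ² - 1 - 1 = 64 - 2 ≡ 0; y = λ·(1 - 0) - 23 ≡ 16. → (0, 16)
3P: (0, 16) + (1, 23). λ = (23 - 16)/(1 - 0) ≡ 7/1 mod 31. 1⁻¹ ≡ 1 (mod 31) since 1·1 = 1 ≡ 1, so λ ≡ 7.
  x = λ² - 0 - 1 = 49 - 1 ≡ 17; y = λ·(0 - 17) - 16 ≡ 20. → (17, 20)
3P = (17, 20).
Next 3Q:
Repeated addition: build up to 3Q.
2Q: tangent at (14, 22): λ = (3·14² + 24)/(2·22) ≡ 23/13. 13⁻¹ ≡ 12 (mod 31) since 13·12 = 156 ≡ 1, so λ ≡ 23·12 ≡ 28.
  x = λ² - 14 - 14 = 784 - 28 ≡ 12; y = λ·(14 - 12) - 22 ≡ 3. → (12, 3)
3Q: (12, 3) + (14, 22). λ = (22 - 3)/(14 - 12) ≡ 19/2 mod 31. 2⁻¹ ≡ 16 (mod 31) since 2·16 = 32 ≡ 1, so λ ≡ 25.
  x = λ² - 12 - 14 = 625 - 26 ≡ 10; y = λ·(12 - 10) - 3 ≡ 16. → (10, 16)
3Q = (10, 16).
Finally 3P + 3Q:
(17, 20) + (10, 16). λ = (16 - 20)/(10 - 17) ≡ 27/24 mod 31. 24⁻¹ ≡ 22 (mod 31), so λ ≡ 5.
  x = λ² - 17 - 10 = 25 - 27 ≡ 29; y = λ·(17 - 29) - 20 ≡ 13. → (29, 13)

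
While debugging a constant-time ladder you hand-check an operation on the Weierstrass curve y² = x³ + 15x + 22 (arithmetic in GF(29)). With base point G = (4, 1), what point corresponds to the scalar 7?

Repeated addition: build up to 7G.
2G: tangent at (4, 1): λ = (3·4² + 15)/(2·1) ≡ 5/2. 2⁻¹ ≡ 15 (mod 29), so λ ≡ 5·15 ≡ 17.
  x = λ² - 4 - 4 = 289 - 8 ≡ 20; y = λ·(4 - 20) - 1 ≡ 17. → (20, 17)
3G: (20, 17) + (4, 1). λ = (1 - 17)/(4 - 20) ≡ 13/13 mod 29. 13⁻¹ ≡ 9 (mod 29) since 13·9 = 117 ≡ 1, so λ ≡ 1.
  x = λ² - 20 - 4 = 1 - 24 ≡ 6; y = λ·(20 - 6) - 17 ≡ 26. → (6, 26)
4G: (6, 26) + (4, 1). λ = (1 - 26)/(4 - 6) ≡ 4/27 mod 29. 27⁻¹ ≡ 14 (mod 29), so λ ≡ 27.
  x = λ² - 6 - 4 = 729 - 10 ≡ 23; y = λ·(6 - 23) - 26 ≡ 8. → (23, 8)
5G: (23, 8) + (4, 1). λ = (1 - 8)/(4 - 23) ≡ 22/10 mod 29. 10⁻¹ ≡ 3 (mod 29), so λ ≡ 8.
  x = λ² - 23 - 4 = 64 - 27 ≡ 8; y = λ·(23 - 8) - 8 ≡ 25. → (8, 25)
6G: (8, 25) + (4, 1). λ = (1 - 25)/(4 - 8) ≡ 5/25 mod 29. 25⁻¹ ≡ 7 (mod 29), so λ ≡ 6.
  x = λ² - 8 - 4 = 36 - 12 ≡ 24; y = λ·(8 - 24) - 25 ≡ 24. → (24, 24)
7G: (24, 24) + (4, 1). λ = (1 - 24)/(4 - 24) ≡ 6/9 mod 29. 9⁻¹ ≡ 13 (mod 29) since 9·13 = 117 ≡ 1, so λ ≡ 20.
  x = λ² - 24 - 4 = 400 - 28 ≡ 24; y = λ·(24 - 24) - 24 ≡ 5. → (24, 5)

(24, 5)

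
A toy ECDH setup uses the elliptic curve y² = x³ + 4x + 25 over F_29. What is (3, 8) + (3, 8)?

tangent at (3, 8): λ = (3·3² + 4)/(2·8) ≡ 2/16. 16⁻¹ ≡ 20 (mod 29), so λ ≡ 2·20 ≡ 11.
  x = λ² - 3 - 3 = 121 - 6 ≡ 28; y = λ·(3 - 28) - 8 ≡ 7. → (28, 7)

(28, 7)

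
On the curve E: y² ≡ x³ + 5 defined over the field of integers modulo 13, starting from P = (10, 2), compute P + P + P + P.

O

Repeated addition: build up to 4P.
2P: tangent at (10, 2): λ = (3·10² + 0)/(2·2) ≡ 1/4. 4⁻¹ ≡ 10 (mod 13), so λ ≡ 1·10 ≡ 10.
  x = λ² - 10 - 10 = 100 - 20 ≡ 2; y = λ·(10 - 2) - 2 ≡ 0. → (2, 0)
3P: (2, 0) + (10, 2). λ = (2 - 0)/(10 - 2) ≡ 2/8 mod 13. 8⁻¹ ≡ 5 (mod 13), so λ ≡ 10.
  x = λ² - 2 - 10 = 100 - 12 ≡ 10; y = λ·(2 - 10) - 0 ≡ 11. → (10, 11)
4P: (10, 11) + (10, 2): same x and y₁ ≡ -y₂, so the sum is ∞.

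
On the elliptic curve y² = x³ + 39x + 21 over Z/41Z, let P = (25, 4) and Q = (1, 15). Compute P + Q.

(25, 4) + (1, 15). λ = (15 - 4)/(1 - 25) ≡ 11/17 mod 41. 17⁻¹ ≡ 29 (mod 41), so λ ≡ 32.
  x = λ² - 25 - 1 = 1024 - 26 ≡ 14; y = λ·(25 - 14) - 4 ≡ 20. → (14, 20)

(14, 20)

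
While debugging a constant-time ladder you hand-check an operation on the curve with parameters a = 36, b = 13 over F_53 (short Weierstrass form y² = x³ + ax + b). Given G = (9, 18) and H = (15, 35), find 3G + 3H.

First 3G:
Repeated addition: build up to 3G.
2G: tangent at (9, 18): λ = (3·9² + 36)/(2·18) ≡ 14/36. 36⁻¹ ≡ 28 (mod 53), so λ ≡ 14·28 ≡ 21.
  x = λ² - 9 - 9 = 441 - 18 ≡ 52; y = λ·(9 - 52) - 18 ≡ 33. → (52, 33)
3G: (52, 33) + (9, 18). λ = (18 - 33)/(9 - 52) ≡ 38/10 mod 53. 10⁻¹ ≡ 16 (mod 53), so λ ≡ 25.
  x = λ² - 52 - 9 = 625 - 61 ≡ 34; y = λ·(52 - 34) - 33 ≡ 46. → (34, 46)
3G = (34, 46).
Next 3H:
Repeated addition: build up to 3H.
2H: tangent at (15, 35): λ = (3·15² + 36)/(2·35) ≡ 22/17. 17⁻¹ ≡ 25 (mod 53) since 17·25 = 425 ≡ 1, so λ ≡ 22·25 ≡ 20.
  x = λ² - 15 - 15 = 400 - 30 ≡ 52; y = λ·(15 - 52) - 35 ≡ 20. → (52, 20)
3H: (52, 20) + (15, 35). λ = (35 - 20)/(15 - 52) ≡ 15/16 mod 53. 16⁻¹ ≡ 10 (mod 53), so λ ≡ 44.
  x = λ² - 52 - 15 = 1936 - 67 ≡ 14; y = λ·(52 - 14) - 20 ≡ 9. → (14, 9)
3H = (14, 9).
Finally 3G + 3H:
(34, 46) + (14, 9). λ = (9 - 46)/(14 - 34) ≡ 16/33 mod 53. 33⁻¹ ≡ 45 (mod 53), so λ ≡ 31.
  x = λ² - 34 - 14 = 961 - 48 ≡ 12; y = λ·(34 - 12) - 46 ≡ 0. → (12, 0)

(12, 0)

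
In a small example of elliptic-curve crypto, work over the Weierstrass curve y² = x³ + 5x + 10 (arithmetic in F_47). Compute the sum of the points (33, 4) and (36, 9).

(33, 43)

(33, 4) + (36, 9). λ = (9 - 4)/(36 - 33) ≡ 5/3 mod 47. 3⁻¹ ≡ 16 (mod 47), so λ ≡ 33.
  x = λ² - 33 - 36 = 1089 - 69 ≡ 33; y = λ·(33 - 33) - 4 ≡ 43. → (33, 43)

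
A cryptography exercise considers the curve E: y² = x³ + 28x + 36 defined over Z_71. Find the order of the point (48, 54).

3

2P: tangent at (48, 54): λ = (3·48² + 28)/(2·54) ≡ 53/37. 37⁻¹ ≡ 48 (mod 71) since 37·48 = 1776 ≡ 1, so λ ≡ 53·48 ≡ 59.
  x = λ² - 48 - 48 = 3481 - 96 ≡ 48; y = λ·(48 - 48) - 54 ≡ 17. → (48, 17)
3P: (48, 17) + (48, 54): same x and y₁ ≡ -y₂, so the sum is O.
3P = O, so the order is 3.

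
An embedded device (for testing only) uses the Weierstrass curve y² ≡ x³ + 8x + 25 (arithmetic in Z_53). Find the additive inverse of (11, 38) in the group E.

(11, 15)

-(11, 38) = (11, -38 mod 53) = (11, 15).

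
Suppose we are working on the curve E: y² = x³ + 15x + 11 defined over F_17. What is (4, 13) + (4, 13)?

(7, 0)

tangent at (4, 13): λ = (3·4² + 15)/(2·13) ≡ 12/9. 9⁻¹ ≡ 2 (mod 17), so λ ≡ 12·2 ≡ 7.
  x = λ² - 4 - 4 = 49 - 8 ≡ 7; y = λ·(4 - 7) - 13 ≡ 0. → (7, 0)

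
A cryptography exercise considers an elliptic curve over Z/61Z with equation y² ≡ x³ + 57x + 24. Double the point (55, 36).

(54, 40)

tangent at (55, 36): λ = (3·55² + 57)/(2·36) ≡ 43/11. 11⁻¹ ≡ 50 (mod 61), so λ ≡ 43·50 ≡ 15.
  x = λ² - 55 - 55 = 225 - 110 ≡ 54; y = λ·(55 - 54) - 36 ≡ 40. → (54, 40)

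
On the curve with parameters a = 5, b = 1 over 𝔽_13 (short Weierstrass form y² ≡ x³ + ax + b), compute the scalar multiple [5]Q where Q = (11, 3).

(0, 1)

Double-and-add on 5 = (101)₂. Start with Q = (11, 3) for the leading 1-bit.
double: tangent at (11, 3): λ = (3·11² + 5)/(2·3) ≡ 4/6. 6⁻¹ ≡ 11 (mod 13), so λ ≡ 4·11 ≡ 5.
  x = λ² - 11 - 11 = 25 - 22 ≡ 3; y = λ·(11 - 3) - 3 ≡ 11. → (3, 11)
double: tangent at (3, 11): λ = (3·3² + 5)/(2·11) ≡ 6/9. 9⁻¹ ≡ 3 (mod 13), so λ ≡ 6·3 ≡ 5.
  x = λ² - 3 - 3 = 25 - 6 ≡ 6; y = λ·(3 - 6) - 11 ≡ 0. → (6, 0)
add Q: (6, 0) + (11, 3). λ = (3 - 0)/(11 - 6) ≡ 3/5 mod 13. 5⁻¹ ≡ 8 (mod 13), so λ ≡ 11.
  x = λ² - 6 - 11 = 121 - 17 ≡ 0; y = λ·(6 - 0) - 0 ≡ 1. → (0, 1)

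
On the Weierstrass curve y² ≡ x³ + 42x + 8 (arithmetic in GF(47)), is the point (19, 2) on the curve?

y² = 2² ≡ 4; x³ + 42x + 8 = 7665 ≡ 4 (mod 47). 4 = 4.

yes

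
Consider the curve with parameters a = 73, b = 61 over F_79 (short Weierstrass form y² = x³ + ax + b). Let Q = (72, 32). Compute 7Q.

(65, 61)

Repeated addition: build up to 7Q.
2Q: tangent at (72, 32): λ = (3·72² + 73)/(2·32) ≡ 62/64. 64⁻¹ ≡ 21 (mod 79), so λ ≡ 62·21 ≡ 38.
  x = λ² - 72 - 72 = 1444 - 144 ≡ 36; y = λ·(72 - 36) - 32 ≡ 72. → (36, 72)
3Q: (36, 72) + (72, 32). λ = (32 - 72)/(72 - 36) ≡ 39/36 mod 79. 36⁻¹ ≡ 11 (mod 79) since 36·11 = 396 ≡ 1, so λ ≡ 34.
  x = λ² - 36 - 72 = 1156 - 108 ≡ 21; y = λ·(36 - 21) - 72 ≡ 43. → (21, 43)
4Q: (21, 43) + (72, 32). λ = (32 - 43)/(72 - 21) ≡ 68/51 mod 79. 51⁻¹ ≡ 31 (mod 79) since 51·31 = 1581 ≡ 1, so λ ≡ 54.
  x = λ² - 21 - 72 = 2916 - 93 ≡ 58; y = λ·(21 - 58) - 43 ≡ 13. → (58, 13)
5Q: (58, 13) + (72, 32). λ = (32 - 13)/(72 - 58) ≡ 19/14 mod 79. 14⁻¹ ≡ 17 (mod 79) since 14·17 = 238 ≡ 1, so λ ≡ 7.
  x = λ² - 58 - 72 = 49 - 130 ≡ 77; y = λ·(58 - 77) - 13 ≡ 12. → (77, 12)
6Q: (77, 12) + (72, 32). λ = (32 - 12)/(72 - 77) ≡ 20/74 mod 79. 74⁻¹ ≡ 63 (mod 79) since 74·63 = 4662 ≡ 1, so λ ≡ 75.
  x = λ² - 77 - 72 = 5625 - 149 ≡ 25; y = λ·(77 - 25) - 12 ≡ 17. → (25, 17)
7Q: (25, 17) + (72, 32). λ = (32 - 17)/(72 - 25) ≡ 15/47 mod 79. 47⁻¹ ≡ 37 (mod 79), so λ ≡ 2.
  x = λ² - 25 - 72 = 4 - 97 ≡ 65; y = λ·(25 - 65) - 17 ≡ 61. → (65, 61)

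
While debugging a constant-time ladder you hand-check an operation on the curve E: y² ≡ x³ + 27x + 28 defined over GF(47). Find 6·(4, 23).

(27, 29)

Write Q = (4, 23).
Double-and-add on 6 = (110)₂. Start with Q = (4, 23) for the leading 1-bit.
double: tangent at (4, 23): λ = (3·4² + 27)/(2·23) ≡ 28/46. 46⁻¹ ≡ 46 (mod 47), so λ ≡ 28·46 ≡ 19.
  x = λ² - 4 - 4 = 361 - 8 ≡ 24; y = λ·(4 - 24) - 23 ≡ 20. → (24, 20)
add Q: (24, 20) + (4, 23). λ = (23 - 20)/(4 - 24) ≡ 3/27 mod 47. 27⁻¹ ≡ 7 (mod 47), so λ ≡ 21.
  x = λ² - 24 - 4 = 441 - 28 ≡ 37; y = λ·(24 - 37) - 20 ≡ 36. → (37, 36)
double: tangent at (37, 36): λ = (3·37² + 27)/(2·36) ≡ 45/25. 25⁻¹ ≡ 32 (mod 47) since 25·32 = 800 ≡ 1, so λ ≡ 45·32 ≡ 30.
  x = λ² - 37 - 37 = 900 - 74 ≡ 27; y = λ·(37 - 27) - 36 ≡ 29. → (27, 29)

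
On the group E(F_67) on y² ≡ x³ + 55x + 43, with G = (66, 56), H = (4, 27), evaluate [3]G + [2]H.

(39, 1)

First 3G:
Repeated addition: build up to 3G.
2G: tangent at (66, 56): λ = (3·66² + 55)/(2·56) ≡ 58/45. 45⁻¹ ≡ 3 (mod 67) since 45·3 = 135 ≡ 1, so λ ≡ 58·3 ≡ 40.
  x = λ² - 66 - 66 = 1600 - 132 ≡ 61; y = λ·(66 - 61) - 56 ≡ 10. → (61, 10)
3G: (61, 10) + (66, 56). λ = (56 - 10)/(66 - 61) ≡ 46/5 mod 67. 5⁻¹ ≡ 27 (mod 67), so λ ≡ 36.
  x = λ² - 61 - 66 = 1296 - 127 ≡ 30; y = λ·(61 - 30) - 10 ≡ 34. → (30, 34)
3G = (30, 34).
Next 2H:
Repeated addition: build up to 2H.
2H: tangent at (4, 27): λ = (3·4² + 55)/(2·27) ≡ 36/54. 54⁻¹ ≡ 36 (mod 67) since 54·36 = 1944 ≡ 1, so λ ≡ 36·36 ≡ 23.
  x = λ² - 4 - 4 = 529 - 8 ≡ 52; y = λ·(4 - 52) - 27 ≡ 8. → (52, 8)
2H = (52, 8).
Finally 3G + 2H:
(30, 34) + (52, 8). λ = (8 - 34)/(52 - 30) ≡ 41/22 mod 67. 22⁻¹ ≡ 64 (mod 67), so λ ≡ 11.
  x = λ² - 30 - 52 = 121 - 82 ≡ 39; y = λ·(30 - 39) - 34 ≡ 1. → (39, 1)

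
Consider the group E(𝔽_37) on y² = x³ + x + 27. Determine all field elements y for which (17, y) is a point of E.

x³ + 1x + 27 = 4957 ≡ 36 (mod 37).
Square roots of 36 mod 37: 6 and 31 (since 6² = 36 ≡ 36).

6, 31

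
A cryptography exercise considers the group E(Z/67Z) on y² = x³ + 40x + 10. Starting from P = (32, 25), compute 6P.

(24, 56)

Repeated addition: build up to 6P.
2P: tangent at (32, 25): λ = (3·32² + 40)/(2·25) ≡ 30/50. 50⁻¹ ≡ 63 (mod 67), so λ ≡ 30·63 ≡ 14.
  x = λ² - 32 - 32 = 196 - 64 ≡ 65; y = λ·(32 - 65) - 25 ≡ 49. → (65, 49)
3P: (65, 49) + (32, 25). λ = (25 - 49)/(32 - 65) ≡ 43/34 mod 67. 34⁻¹ ≡ 2 (mod 67) since 34·2 = 68 ≡ 1, so λ ≡ 19.
  x = λ² - 65 - 32 = 361 - 97 ≡ 63; y = λ·(65 - 63) - 49 ≡ 56. → (63, 56)
4P: (63, 56) + (32, 25). λ = (25 - 56)/(32 - 63) ≡ 36/36 mod 67. 36⁻¹ ≡ 54 (mod 67), so λ ≡ 1.
  x = λ² - 63 - 32 = 1 - 95 ≡ 40; y = λ·(63 - 40) - 56 ≡ 34. → (40, 34)
5P: (40, 34) + (32, 25). λ = (25 - 34)/(32 - 40) ≡ 58/59 mod 67. 59⁻¹ ≡ 25 (mod 67) since 59·25 = 1475 ≡ 1, so λ ≡ 43.
  x = λ² - 40 - 32 = 1849 - 72 ≡ 35; y = λ·(40 - 35) - 34 ≡ 47. → (35, 47)
6P: (35, 47) + (32, 25). λ = (25 - 47)/(32 - 35) ≡ 45/64 mod 67. 64⁻¹ ≡ 22 (mod 67), so λ ≡ 52.
  x = λ² - 35 - 32 = 2704 - 67 ≡ 24; y = λ·(35 - 24) - 47 ≡ 56. → (24, 56)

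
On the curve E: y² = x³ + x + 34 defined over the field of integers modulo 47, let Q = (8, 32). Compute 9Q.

(6, 16)

Repeated addition: build up to 9Q.
2Q: tangent at (8, 32): λ = (3·8² + 1)/(2·32) ≡ 5/17. 17⁻¹ ≡ 36 (mod 47), so λ ≡ 5·36 ≡ 39.
  x = λ² - 8 - 8 = 1521 - 16 ≡ 1; y = λ·(8 - 1) - 32 ≡ 6. → (1, 6)
3Q: (1, 6) + (8, 32). λ = (32 - 6)/(8 - 1) ≡ 26/7 mod 47. 7⁻¹ ≡ 27 (mod 47) since 7·27 = 189 ≡ 1, so λ ≡ 44.
  x = λ² - 1 - 8 = 1936 - 9 ≡ 0; y = λ·(1 - 0) - 6 ≡ 38. → (0, 38)
4Q: (0, 38) + (8, 32). λ = (32 - 38)/(8 - 0) ≡ 41/8 mod 47. 8⁻¹ ≡ 6 (mod 47) since 8·6 = 48 ≡ 1, so λ ≡ 11.
  x = λ² - 0 - 8 = 121 - 8 ≡ 19; y = λ·(0 - 19) - 38 ≡ 35. → (19, 35)
5Q: (19, 35) + (8, 32). λ = (32 - 35)/(8 - 19) ≡ 44/36 mod 47. 36⁻¹ ≡ 17 (mod 47) since 36·17 = 612 ≡ 1, so λ ≡ 43.
  x = λ² - 19 - 8 = 1849 - 27 ≡ 36; y = λ·(19 - 36) - 35 ≡ 33. → (36, 33)
6Q: (36, 33) + (8, 32). λ = (32 - 33)/(8 - 36) ≡ 46/19 mod 47. 19⁻¹ ≡ 5 (mod 47) since 19·5 = 95 ≡ 1, so λ ≡ 42.
  x = λ² - 36 - 8 = 1764 - 44 ≡ 28; y = λ·(36 - 28) - 33 ≡ 21. → (28, 21)
7Q: (28, 21) + (8, 32). λ = (32 - 21)/(8 - 28) ≡ 11/27 mod 47. 27⁻¹ ≡ 7 (mod 47), so λ ≡ 30.
  x = λ² - 28 - 8 = 900 - 36 ≡ 18; y = λ·(28 - 18) - 21 ≡ 44. → (18, 44)
8Q: (18, 44) + (8, 32). λ = (32 - 44)/(8 - 18) ≡ 35/37 mod 47. 37⁻¹ ≡ 14 (mod 47), so λ ≡ 20.
  x = λ² - 18 - 8 = 400 - 26 ≡ 45; y = λ·(18 - 45) - 44 ≡ 27. → (45, 27)
9Q: (45, 27) + (8, 32). λ = (32 - 27)/(8 - 45) ≡ 5/10 mod 47. 10⁻¹ ≡ 33 (mod 47) since 10·33 = 330 ≡ 1, so λ ≡ 24.
  x = λ² - 45 - 8 = 576 - 53 ≡ 6; y = λ·(45 - 6) - 27 ≡ 16. → (6, 16)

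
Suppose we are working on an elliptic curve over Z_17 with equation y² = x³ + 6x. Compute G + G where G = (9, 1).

(8, 13)

tangent at (9, 1): λ = (3·9² + 6)/(2·1) ≡ 11/2. 2⁻¹ ≡ 9 (mod 17) since 2·9 = 18 ≡ 1, so λ ≡ 11·9 ≡ 14.
  x = λ² - 9 - 9 = 196 - 18 ≡ 8; y = λ·(9 - 8) - 1 ≡ 13. → (8, 13)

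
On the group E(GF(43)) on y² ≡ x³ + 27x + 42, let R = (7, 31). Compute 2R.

tangent at (7, 31): λ = (3·7² + 27)/(2·31) ≡ 2/19. 19⁻¹ ≡ 34 (mod 43) since 19·34 = 646 ≡ 1, so λ ≡ 2·34 ≡ 25.
  x = λ² - 7 - 7 = 625 - 14 ≡ 9; y = λ·(7 - 9) - 31 ≡ 5. → (9, 5)

(9, 5)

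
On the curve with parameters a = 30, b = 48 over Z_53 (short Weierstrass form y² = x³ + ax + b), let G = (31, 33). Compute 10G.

Repeated addition: build up to 10G.
2G: tangent at (31, 33): λ = (3·31² + 30)/(2·33) ≡ 51/13. 13⁻¹ ≡ 49 (mod 53), so λ ≡ 51·49 ≡ 8.
  x = λ² - 31 - 31 = 64 - 62 ≡ 2; y = λ·(31 - 2) - 33 ≡ 40. → (2, 40)
3G: (2, 40) + (31, 33). λ = (33 - 40)/(31 - 2) ≡ 46/29 mod 53. 29⁻¹ ≡ 11 (mod 53), so λ ≡ 29.
  x = λ² - 2 - 31 = 841 - 33 ≡ 13; y = λ·(2 - 13) - 40 ≡ 12. → (13, 12)
4G: (13, 12) + (31, 33). λ = (33 - 12)/(31 - 13) ≡ 21/18 mod 53. 18⁻¹ ≡ 3 (mod 53), so λ ≡ 10.
  x = λ² - 13 - 31 = 100 - 44 ≡ 3; y = λ·(13 - 3) - 12 ≡ 35. → (3, 35)
5G: (3, 35) + (31, 33). λ = (33 - 35)/(31 - 3) ≡ 51/28 mod 53. 28⁻¹ ≡ 36 (mod 53), so λ ≡ 34.
  x = λ² - 3 - 31 = 1156 - 34 ≡ 9; y = λ·(3 - 9) - 35 ≡ 26. → (9, 26)
6G: (9, 26) + (31, 33). λ = (33 - 26)/(31 - 9) ≡ 7/22 mod 53. 22⁻¹ ≡ 41 (mod 53), so λ ≡ 22.
  x = λ² - 9 - 31 = 484 - 40 ≡ 20; y = λ·(9 - 20) - 26 ≡ 50. → (20, 50)
7G: (20, 50) + (31, 33). λ = (33 - 50)/(31 - 20) ≡ 36/11 mod 53. 11⁻¹ ≡ 29 (mod 53), so λ ≡ 37.
  x = λ² - 20 - 31 = 1369 - 51 ≡ 46; y = λ·(20 - 46) - 50 ≡ 48. → (46, 48)
8G: (46, 48) + (31, 33). λ = (33 - 48)/(31 - 46) ≡ 38/38 mod 53. 38⁻¹ ≡ 7 (mod 53) since 38·7 = 266 ≡ 1, so λ ≡ 1.
  x = λ² - 46 - 31 = 1 - 77 ≡ 30; y = λ·(46 - 30) - 48 ≡ 21. → (30, 21)
9G: (30, 21) + (31, 33). λ = (33 - 21)/(31 - 30) ≡ 12/1 mod 53. 1⁻¹ ≡ 1 (mod 53) since 1·1 = 1 ≡ 1, so λ ≡ 12.
  x = λ² - 30 - 31 = 144 - 61 ≡ 30; y = λ·(30 - 30) - 21 ≡ 32. → (30, 32)
10G: (30, 32) + (31, 33). λ = (33 - 32)/(31 - 30) ≡ 1/1 mod 53. 1⁻¹ ≡ 1 (mod 53), so λ ≡ 1.
  x = λ² - 30 - 31 = 1 - 61 ≡ 46; y = λ·(30 - 46) - 32 ≡ 5. → (46, 5)

(46, 5)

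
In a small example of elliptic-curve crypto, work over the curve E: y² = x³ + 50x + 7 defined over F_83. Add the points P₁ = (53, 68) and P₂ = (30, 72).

(53, 68) + (30, 72). λ = (72 - 68)/(30 - 53) ≡ 4/60 mod 83. 60⁻¹ ≡ 18 (mod 83) since 60·18 = 1080 ≡ 1, so λ ≡ 72.
  x = λ² - 53 - 30 = 5184 - 83 ≡ 38; y = λ·(53 - 38) - 68 ≡ 16. → (38, 16)

(38, 16)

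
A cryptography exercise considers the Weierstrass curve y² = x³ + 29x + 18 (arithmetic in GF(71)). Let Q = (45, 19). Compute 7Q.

(59, 1)

Double-and-add on 7 = (111)₂. Start with Q = (45, 19) for the leading 1-bit.
double: tangent at (45, 19): λ = (3·45² + 29)/(2·19) ≡ 69/38. 38⁻¹ ≡ 43 (mod 71), so λ ≡ 69·43 ≡ 56.
  x = λ² - 45 - 45 = 3136 - 90 ≡ 64; y = λ·(45 - 64) - 19 ≡ 53. → (64, 53)
add Q: (64, 53) + (45, 19). λ = (19 - 53)/(45 - 64) ≡ 37/52 mod 71. 52⁻¹ ≡ 56 (mod 71) since 52·56 = 2912 ≡ 1, so λ ≡ 13.
  x = λ² - 64 - 45 = 169 - 109 ≡ 60; y = λ·(64 - 60) - 53 ≡ 70. → (60, 70)
double: tangent at (60, 70): λ = (3·60² + 29)/(2·70) ≡ 37/69. 69⁻¹ ≡ 35 (mod 71) since 69·35 = 2415 ≡ 1, so λ ≡ 37·35 ≡ 17.
  x = λ² - 60 - 60 = 289 - 120 ≡ 27; y = λ·(60 - 27) - 70 ≡ 65. → (27, 65)
add Q: (27, 65) + (45, 19). λ = (19 - 65)/(45 - 27) ≡ 25/18 mod 71. 18⁻¹ ≡ 4 (mod 71) since 18·4 = 72 ≡ 1, so λ ≡ 29.
  x = λ² - 27 - 45 = 841 - 72 ≡ 59; y = λ·(27 - 59) - 65 ≡ 1. → (59, 1)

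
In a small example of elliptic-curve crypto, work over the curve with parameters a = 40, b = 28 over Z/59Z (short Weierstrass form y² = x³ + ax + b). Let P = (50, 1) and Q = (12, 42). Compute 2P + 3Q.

First 2P:
Repeated addition: build up to 2P.
2P: tangent at (50, 1): λ = (3·50² + 40)/(2·1) ≡ 47/2. 2⁻¹ ≡ 30 (mod 59), so λ ≡ 47·30 ≡ 53.
  x = λ² - 50 - 50 = 2809 - 100 ≡ 54; y = λ·(50 - 54) - 1 ≡ 23. → (54, 23)
2P = (54, 23).
Next 3Q:
Repeated addition: build up to 3Q.
2Q: tangent at (12, 42): λ = (3·12² + 40)/(2·42) ≡ 0/25. 25⁻¹ ≡ 26 (mod 59), so λ ≡ 0·26 ≡ 0.
  x = λ² - 12 - 12 = 0 - 24 ≡ 35; y = λ·(12 - 35) - 42 ≡ 17. → (35, 17)
3Q: (35, 17) + (12, 42). λ = (42 - 17)/(12 - 35) ≡ 25/36 mod 59. 36⁻¹ ≡ 41 (mod 59) since 36·41 = 1476 ≡ 1, so λ ≡ 22.
  x = λ² - 35 - 12 = 484 - 47 ≡ 24; y = λ·(35 - 24) - 17 ≡ 48. → (24, 48)
3Q = (24, 48).
Finally 2P + 3Q:
(54, 23) + (24, 48). λ = (48 - 23)/(24 - 54) ≡ 25/29 mod 59. 29⁻¹ ≡ 57 (mod 59), so λ ≡ 9.
  x = λ² - 54 - 24 = 81 - 78 ≡ 3; y = λ·(54 - 3) - 23 ≡ 23. → (3, 23)

(3, 23)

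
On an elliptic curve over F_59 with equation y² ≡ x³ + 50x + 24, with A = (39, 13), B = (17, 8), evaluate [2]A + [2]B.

First 2A:
Repeated addition: build up to 2A.
2A: tangent at (39, 13): λ = (3·39² + 50)/(2·13) ≡ 11/26. 26⁻¹ ≡ 25 (mod 59) since 26·25 = 650 ≡ 1, so λ ≡ 11·25 ≡ 39.
  x = λ² - 39 - 39 = 1521 - 78 ≡ 27; y = λ·(39 - 27) - 13 ≡ 42. → (27, 42)
2A = (27, 42).
Next 2B:
Repeated addition: build up to 2B.
2B: tangent at (17, 8): λ = (3·17² + 50)/(2·8) ≡ 32/16. 16⁻¹ ≡ 48 (mod 59) since 16·48 = 768 ≡ 1, so λ ≡ 32·48 ≡ 2.
  x = λ² - 17 - 17 = 4 - 34 ≡ 29; y = λ·(17 - 29) - 8 ≡ 27. → (29, 27)
2B = (29, 27).
Finally 2A + 2B:
(27, 42) + (29, 27). λ = (27 - 42)/(29 - 27) ≡ 44/2 mod 59. 2⁻¹ ≡ 30 (mod 59) since 2·30 = 60 ≡ 1, so λ ≡ 22.
  x = λ² - 27 - 29 = 484 - 56 ≡ 15; y = λ·(27 - 15) - 42 ≡ 45. → (15, 45)

(15, 45)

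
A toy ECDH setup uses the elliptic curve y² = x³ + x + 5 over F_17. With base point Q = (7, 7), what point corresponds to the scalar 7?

(14, 14)

Repeated addition: build up to 7Q.
2Q: tangent at (7, 7): λ = (3·7² + 1)/(2·7) ≡ 12/14. 14⁻¹ ≡ 11 (mod 17), so λ ≡ 12·11 ≡ 13.
  x = λ² - 7 - 7 = 169 - 14 ≡ 2; y = λ·(7 - 2) - 7 ≡ 7. → (2, 7)
3Q: (2, 7) + (7, 7). λ = (7 - 7)/(7 - 2) ≡ 0/5 mod 17. 5⁻¹ ≡ 7 (mod 17) since 5·7 = 35 ≡ 1, so λ ≡ 0.
  x = λ² - 2 - 7 = 0 - 9 ≡ 8; y = λ·(2 - 8) - 7 ≡ 10. → (8, 10)
4Q: (8, 10) + (7, 7). λ = (7 - 10)/(7 - 8) ≡ 14/16 mod 17. 16⁻¹ ≡ 16 (mod 17), so λ ≡ 3.
  x = λ² - 8 - 7 = 9 - 15 ≡ 11; y = λ·(8 - 11) - 10 ≡ 15. → (11, 15)
5Q: (11, 15) + (7, 7). λ = (7 - 15)/(7 - 11) ≡ 9/13 mod 17. 13⁻¹ ≡ 4 (mod 17), so λ ≡ 2.
  x = λ² - 11 - 7 = 4 - 18 ≡ 3; y = λ·(11 - 3) - 15 ≡ 1. → (3, 1)
6Q: (3, 1) + (7, 7). λ = (7 - 1)/(7 - 3) ≡ 6/4 mod 17. 4⁻¹ ≡ 13 (mod 17) since 4·13 = 52 ≡ 1, so λ ≡ 10.
  x = λ² - 3 - 7 = 100 - 10 ≡ 5; y = λ·(3 - 5) - 1 ≡ 13. → (5, 13)
7Q: (5, 13) + (7, 7). λ = (7 - 13)/(7 - 5) ≡ 11/2 mod 17. 2⁻¹ ≡ 9 (mod 17) since 2·9 = 18 ≡ 1, so λ ≡ 14.
  x = λ² - 5 - 7 = 196 - 12 ≡ 14; y = λ·(5 - 14) - 13 ≡ 14. → (14, 14)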